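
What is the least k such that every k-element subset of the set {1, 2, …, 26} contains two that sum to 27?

Partition {1, …, 26} into 13 pairs: {1,26}, {2,25}, …, {13,14}.
Choosing 13 integers — say the integers 1 through 13 — takes one from each pair and avoids the property.
Choosing 14 forces two into the same pair by pigeonhole, and those sum to 27. So 14.

14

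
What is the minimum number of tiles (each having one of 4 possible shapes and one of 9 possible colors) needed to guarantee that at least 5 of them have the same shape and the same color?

145

There are 4 × 9 = 36 (shape, color) combinations acting as pigeonholes.
With 36 × 4 = 144 tiles we could place exactly 4 in each, with no (shape, color) pair reaching 5.
One more forces some (shape, color) pair to hold 5, so 144 + 1 = 145.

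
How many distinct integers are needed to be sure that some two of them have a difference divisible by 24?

Two integers differ by a multiple of 24 exactly when they share a remainder mod 24.
There are 24 residue classes mod 24, so 24 integers can all lie in distinct classes.
One more integer must repeat a residue, giving a difference divisible by 24. So n = 24 + 1 = 25.

25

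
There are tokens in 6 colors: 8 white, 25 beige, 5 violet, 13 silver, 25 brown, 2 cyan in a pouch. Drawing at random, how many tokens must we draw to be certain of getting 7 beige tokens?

60

The worst case draws every non-beige token first: 8 + 5 + 13 + 25 + 2 = 53.
The next 7 draws are then forced to be beige, giving 53 + 7 = 60.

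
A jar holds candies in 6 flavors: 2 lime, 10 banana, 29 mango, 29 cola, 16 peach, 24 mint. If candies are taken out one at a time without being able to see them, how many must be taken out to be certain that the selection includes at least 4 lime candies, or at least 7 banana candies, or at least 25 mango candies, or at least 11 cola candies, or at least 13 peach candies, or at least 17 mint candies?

71

Each of the 6 flavors has its own threshold; avoid all of them simultaneously.
The worst case stops just short of every target: all 2 lime, 6 banana, 24 mango, 10 cola, 12 peach, 16 mint — 2 + 6 + 24 + 10 + 12 + 16 = 70 candies.
One more candy must push some flavor to its target, so 70 + 1 = 71.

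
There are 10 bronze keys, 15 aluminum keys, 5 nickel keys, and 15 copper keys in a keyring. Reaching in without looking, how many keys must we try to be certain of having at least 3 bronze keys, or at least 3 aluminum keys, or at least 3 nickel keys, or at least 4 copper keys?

The worst case stops just short of every target: 2 bronze, 2 aluminum, 2 nickel, 3 copper — 2 + 2 + 2 + 3 = 9 keys.
One more key must push some type to its target, so 9 + 1 = 10.

10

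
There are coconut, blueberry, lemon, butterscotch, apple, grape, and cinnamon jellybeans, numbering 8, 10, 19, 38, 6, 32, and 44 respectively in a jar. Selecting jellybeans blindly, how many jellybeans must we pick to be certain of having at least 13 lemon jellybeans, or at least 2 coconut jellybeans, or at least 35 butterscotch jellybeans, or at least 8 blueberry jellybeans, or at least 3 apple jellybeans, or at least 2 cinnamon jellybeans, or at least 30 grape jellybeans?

87

Each of the 7 flavors has its own threshold; avoid all of them simultaneously.
The worst case stops just short of every target: 1 coconut, 7 blueberry, 12 lemon, 34 butterscotch, 2 apple, 29 grape, 1 cinnamon — 1 + 7 + 12 + 34 + 2 + 29 + 1 = 86 jellybeans.
One more jellybean must push some flavor to its target, so 86 + 1 = 87.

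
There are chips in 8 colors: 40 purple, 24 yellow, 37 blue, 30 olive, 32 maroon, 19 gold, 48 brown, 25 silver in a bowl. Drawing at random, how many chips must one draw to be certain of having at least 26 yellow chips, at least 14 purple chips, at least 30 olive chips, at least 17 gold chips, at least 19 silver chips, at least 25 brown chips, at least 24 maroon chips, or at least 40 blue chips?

The worst case stops just short of every target: 13 purple, all 24 yellow, all 37 blue, 29 olive, 23 maroon, 16 gold, 24 brown, 18 silver — 13 + 24 + 37 + 29 + 23 + 16 + 24 + 18 = 184 chips.
One more chip must push some color to its target, so 184 + 1 = 185.

185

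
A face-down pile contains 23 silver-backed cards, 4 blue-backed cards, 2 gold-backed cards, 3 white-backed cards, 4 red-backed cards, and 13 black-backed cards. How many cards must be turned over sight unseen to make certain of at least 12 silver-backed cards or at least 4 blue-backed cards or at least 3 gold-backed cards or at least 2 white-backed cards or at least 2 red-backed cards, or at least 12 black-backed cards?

The worst case stops just short of every target: 11 silver-backed, 3 blue-backed, 2 gold-backed, 1 white-backed, 1 red-backed, 11 black-backed — 11 + 3 + 2 + 1 + 1 + 11 = 29 cards.
One more card must push some back color to its target, so 29 + 1 = 30.

30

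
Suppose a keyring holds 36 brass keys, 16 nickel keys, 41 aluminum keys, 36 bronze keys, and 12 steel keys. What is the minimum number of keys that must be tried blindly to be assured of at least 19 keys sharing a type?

83

In the worst case we take at most 18 of each type, but all 16 nickel and all 12 steel (fewer than 18), giving 18 + 16 + 18 + 18 + 12 = 82.
One more key then forces some type to 19, so 82 + 1 = 83.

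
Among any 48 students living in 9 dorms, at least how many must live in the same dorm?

6

The 48 students fall into 9 dorms.
If each of the 9 dorms held at most 5, the total would be at most 9 × 5 = 45 < 48, a contradiction.
So at least one holds ⌈48/9⌉ = 6.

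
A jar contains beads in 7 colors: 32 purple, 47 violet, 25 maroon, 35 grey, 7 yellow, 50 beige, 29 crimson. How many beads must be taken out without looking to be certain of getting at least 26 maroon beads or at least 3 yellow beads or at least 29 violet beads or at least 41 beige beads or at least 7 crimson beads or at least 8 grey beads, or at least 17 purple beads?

The worst case stops just short of every target: 16 purple, 28 violet, 25 maroon, 7 grey, 2 yellow, 40 beige, 6 crimson — 16 + 28 + 25 + 7 + 2 + 40 + 6 = 124 beads.
One more bead must push some color to its target, so 124 + 1 = 125.

125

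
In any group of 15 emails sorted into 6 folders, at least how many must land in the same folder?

3

The 15 emails fall into 6 folders.
If each of the 6 folders held at most 2, the total would be at most 6 × 2 = 12 < 15, a contradiction.
So at least one holds ⌈15/6⌉ = 3.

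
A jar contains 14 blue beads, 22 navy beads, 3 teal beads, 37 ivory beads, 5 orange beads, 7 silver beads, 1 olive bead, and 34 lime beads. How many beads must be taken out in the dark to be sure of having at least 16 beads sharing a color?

76

Treat the 8 colors as pigeonholes.
In the worst case we take at most 15 of each color, but all 14 blue, all 3 teal, all 5 orange, all 7 silver, and all 1 olive (fewer than 15), giving 14 + 15 + 3 + 15 + 5 + 7 + 1 + 15 = 75.
One more bead then forces some color to 16, so 75 + 1 = 76.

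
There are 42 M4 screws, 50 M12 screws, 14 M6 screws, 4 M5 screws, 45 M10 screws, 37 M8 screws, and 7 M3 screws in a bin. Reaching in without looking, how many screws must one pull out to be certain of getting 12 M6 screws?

197

The worst case draws every non-M6 screw first: 42 + 50 + 4 + 45 + 37 + 7 = 185.
The next 12 draws are then forced to be M6, giving 185 + 12 = 197.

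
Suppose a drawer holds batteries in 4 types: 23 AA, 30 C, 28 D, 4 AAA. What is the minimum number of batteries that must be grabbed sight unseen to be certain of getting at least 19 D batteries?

76

The worst case draws every non-D battery first: 23 + 30 + 4 = 57.
The next 19 draws are then forced to be D, giving 57 + 19 = 76.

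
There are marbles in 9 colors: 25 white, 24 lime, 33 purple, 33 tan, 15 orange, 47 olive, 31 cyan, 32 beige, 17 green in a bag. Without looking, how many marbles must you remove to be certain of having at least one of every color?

243

The hardest color to obtain is orange: we could draw every other marble first — 257 − 15 = 242 marbles — without a single orange one.
The next draw must be orange, so 242 + 1 = 243.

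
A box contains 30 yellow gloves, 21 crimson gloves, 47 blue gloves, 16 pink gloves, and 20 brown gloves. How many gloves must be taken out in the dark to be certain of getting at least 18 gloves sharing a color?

Treat the 5 colors as pigeonholes.
In the worst case we take at most 17 of each color, but all 16 pink (fewer than 17), giving 17 + 17 + 17 + 16 + 17 = 84.
One more glove then forces some color to 18, so 84 + 1 = 85.

85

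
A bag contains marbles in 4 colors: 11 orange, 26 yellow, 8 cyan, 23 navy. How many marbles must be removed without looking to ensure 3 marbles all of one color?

9

Treat the 4 colors as pigeonholes.
The worst case takes 2 marbles of each color without reaching 3 of any: 4 × 2 = 8.
The next marble must bring some color to 3, so 8 + 1 = 9.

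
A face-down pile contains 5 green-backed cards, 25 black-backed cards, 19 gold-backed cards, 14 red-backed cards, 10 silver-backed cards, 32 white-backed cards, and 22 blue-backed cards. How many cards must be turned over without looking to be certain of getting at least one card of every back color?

The hardest back color to obtain is green-backed: we could draw every other card first — 127 − 5 = 122 cards — without a single green-backed one.
The next draw must be green-backed, so 122 + 1 = 123.

123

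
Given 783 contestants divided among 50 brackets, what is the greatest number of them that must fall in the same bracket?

16

If each of the 50 brackets held at most 15, the total would be at most 50 × 15 = 750 < 783, a contradiction.
So at least one holds ⌈783/50⌉ = 16.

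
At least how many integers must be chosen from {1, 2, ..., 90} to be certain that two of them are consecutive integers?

Partition {1, …, 90} into 45 pairs: {1,2}, {3,4}, …, {89,90}.
Choosing 45 integers — say the 45 even numbers 2, 4, …, 90 — takes one from each pair and avoids the property.
Choosing 46 forces two into the same pair by pigeonhole, and those are consecutive. So 46.

46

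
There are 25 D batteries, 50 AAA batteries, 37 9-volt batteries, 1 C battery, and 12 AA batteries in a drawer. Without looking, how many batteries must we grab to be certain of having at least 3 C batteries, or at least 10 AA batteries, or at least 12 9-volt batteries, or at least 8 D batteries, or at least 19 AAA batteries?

47

Each of the 5 types has its own threshold; avoid all of them simultaneously.
The worst case stops just short of every target: 7 D, 18 AAA, 11 9-volt, all 1 C, 9 AA — 7 + 18 + 11 + 1 + 9 = 46 batteries.
One more battery must push some type to its target, so 46 + 1 = 47.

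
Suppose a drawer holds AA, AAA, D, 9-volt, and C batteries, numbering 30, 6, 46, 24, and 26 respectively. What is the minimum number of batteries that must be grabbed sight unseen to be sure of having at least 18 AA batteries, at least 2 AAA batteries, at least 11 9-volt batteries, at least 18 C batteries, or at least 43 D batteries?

88

Each of the 5 types has its own threshold; avoid all of them simultaneously.
The worst case stops just short of every target: 17 AA, 1 AAA, 42 D, 10 9-volt, 17 C — 17 + 1 + 42 + 10 + 17 = 87 batteries.
One more battery must push some type to its target, so 87 + 1 = 88.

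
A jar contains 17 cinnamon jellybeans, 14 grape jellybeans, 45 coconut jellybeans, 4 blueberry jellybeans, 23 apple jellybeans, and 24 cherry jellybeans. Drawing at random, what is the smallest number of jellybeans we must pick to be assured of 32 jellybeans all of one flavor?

114

In the worst case we take at most 31 of each flavor, but all 17 cinnamon, all 14 grape, all 4 blueberry, all 23 apple, and all 24 cherry (fewer than 31), giving 17 + 14 + 31 + 4 + 23 + 24 = 113.
One more jellybean then forces some flavor to 32, so 113 + 1 = 114.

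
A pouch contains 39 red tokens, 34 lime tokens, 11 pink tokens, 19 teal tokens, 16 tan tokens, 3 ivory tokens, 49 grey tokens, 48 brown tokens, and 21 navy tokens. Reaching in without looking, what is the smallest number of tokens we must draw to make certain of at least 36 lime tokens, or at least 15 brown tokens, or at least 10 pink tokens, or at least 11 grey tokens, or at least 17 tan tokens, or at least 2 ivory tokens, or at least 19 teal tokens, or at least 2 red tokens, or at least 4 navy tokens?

107

The worst case stops just short of every target: 1 red, all 34 lime, 9 pink, 18 teal, 16 tan, 1 ivory, 10 grey, 14 brown, 3 navy — 1 + 34 + 9 + 18 + 16 + 1 + 10 + 14 + 3 = 106 tokens.
One more token must push some color to its target, so 106 + 1 = 107.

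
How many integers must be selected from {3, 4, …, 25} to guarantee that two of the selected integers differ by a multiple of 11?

12

Group the integers by remainder mod 11; there are 11 residue classes, each nonempty in this range.
Choosing one from each class (11 integers) avoids any shared remainder.
One more choice must repeat a class, so two differ by a multiple of 11. Hence 11 + 1 = 12.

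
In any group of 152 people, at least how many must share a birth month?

13

If each of the 12 months of the year held at most 12, the total would be at most 12 × 12 = 144 < 152, a contradiction.
So at least one holds ⌈152/12⌉ = 13.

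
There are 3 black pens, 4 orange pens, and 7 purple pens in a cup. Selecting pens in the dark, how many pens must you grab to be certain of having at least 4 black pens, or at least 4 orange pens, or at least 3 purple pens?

Each of the 3 ink colors has its own threshold; avoid all of them simultaneously.
The worst case stops just short of every target: 3 black, 3 orange, 2 purple — 3 + 3 + 2 = 8 pens.
One more pen must push some ink color to its target, so 8 + 1 = 9.

9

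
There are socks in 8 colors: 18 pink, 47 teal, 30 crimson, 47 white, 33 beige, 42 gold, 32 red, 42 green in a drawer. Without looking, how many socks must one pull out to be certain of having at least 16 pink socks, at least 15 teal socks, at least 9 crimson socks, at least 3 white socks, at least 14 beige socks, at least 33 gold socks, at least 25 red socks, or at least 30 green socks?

The worst case stops just short of every target: 15 pink, 14 teal, 8 crimson, 2 white, 13 beige, 32 gold, 24 red, 29 green — 15 + 14 + 8 + 2 + 13 + 32 + 24 + 29 = 137 socks.
One more sock must push some color to its target, so 137 + 1 = 138.

138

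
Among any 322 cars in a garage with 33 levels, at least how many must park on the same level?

The 322 cars fall into 33 levels.
If each of the 33 levels held at most 9, the total would be at most 33 × 9 = 297 < 322, a contradiction.
So at least one holds ⌈322/33⌉ = 10.

10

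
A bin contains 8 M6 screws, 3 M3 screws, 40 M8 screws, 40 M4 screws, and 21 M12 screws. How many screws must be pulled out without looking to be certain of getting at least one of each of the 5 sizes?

The hardest size to obtain is M3: we could draw every other screw first — 112 − 3 = 109 screws — without a single M3 one.
The next draw must be M3, so 109 + 1 = 110.

110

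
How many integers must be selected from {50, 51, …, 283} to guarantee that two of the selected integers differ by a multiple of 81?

82

Group the integers by remainder mod 81; there are 81 residue classes, each nonempty in this range.
Choosing one from each class (81 integers) avoids any shared remainder.
One more choice must repeat a class, so two differ by a multiple of 81. Hence 81 + 1 = 82.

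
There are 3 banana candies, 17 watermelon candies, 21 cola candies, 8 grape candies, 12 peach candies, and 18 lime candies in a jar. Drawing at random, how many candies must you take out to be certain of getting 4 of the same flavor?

The worst case takes 3 candies of each flavor without reaching 4 of any: 6 × 3 = 18.
The next candy must bring some flavor to 4, so 18 + 1 = 19.

19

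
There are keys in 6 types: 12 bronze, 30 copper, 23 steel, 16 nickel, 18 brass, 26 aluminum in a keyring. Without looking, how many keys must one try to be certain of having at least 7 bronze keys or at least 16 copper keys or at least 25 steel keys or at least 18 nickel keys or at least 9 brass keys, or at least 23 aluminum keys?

The worst case stops just short of every target: 6 bronze, 15 copper, all 23 steel, all 16 nickel, 8 brass, 22 aluminum — 6 + 15 + 23 + 16 + 8 + 22 = 90 keys.
One more key must push some type to its target, so 90 + 1 = 91.

91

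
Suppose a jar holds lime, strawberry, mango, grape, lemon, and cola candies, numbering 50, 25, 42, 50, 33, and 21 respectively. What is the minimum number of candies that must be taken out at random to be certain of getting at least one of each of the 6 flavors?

201

The hardest flavor to obtain is cola: we could draw every other candy first — 221 − 21 = 200 candies — without a single cola one.
The next draw must be cola, so 200 + 1 = 201.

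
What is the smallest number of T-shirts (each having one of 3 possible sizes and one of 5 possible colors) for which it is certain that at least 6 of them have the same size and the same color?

There are 3 × 5 = 15 (size, color) combinations acting as pigeonholes.
With 15 × 5 = 75 T-shirts we could place exactly 5 in each, with no (size, color) pair reaching 6.
One more forces some (size, color) pair to hold 6, so 75 + 1 = 76.

76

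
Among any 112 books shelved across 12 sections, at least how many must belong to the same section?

10

The 112 books fall into 12 sections.
If each of the 12 sections held at most 9, the total would be at most 12 × 9 = 108 < 112, a contradiction.
So at least one holds ⌈112/12⌉ = 10.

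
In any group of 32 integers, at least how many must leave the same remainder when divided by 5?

7

If each of the 5 residue classes modulo 5 held at most 6, the total would be at most 5 × 6 = 30 < 32, a contradiction.
So at least one holds ⌈32/5⌉ = 7.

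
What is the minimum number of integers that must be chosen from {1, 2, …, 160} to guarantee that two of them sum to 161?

Partition {1, …, 160} into 80 pairs: {1,160}, {2,159}, …, {80,81}.
Choosing 80 integers — say the integers 1 through 80 — takes one from each pair and avoids the property.
Choosing 81 forces two into the same pair by pigeonhole, and those sum to 161. So 81.

81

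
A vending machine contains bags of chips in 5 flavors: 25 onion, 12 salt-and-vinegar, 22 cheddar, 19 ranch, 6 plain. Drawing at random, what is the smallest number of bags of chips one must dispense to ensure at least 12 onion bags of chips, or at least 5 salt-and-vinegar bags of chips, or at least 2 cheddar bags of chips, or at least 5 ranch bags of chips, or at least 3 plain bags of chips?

23

The worst case stops just short of every target: 11 onion, 4 salt-and-vinegar, 1 cheddar, 4 ranch, 2 plain — 11 + 4 + 1 + 4 + 2 = 22 bags of chips.
One more bag of chips must push some flavor to its target, so 22 + 1 = 23.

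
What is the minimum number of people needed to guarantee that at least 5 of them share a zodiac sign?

49

There are 12 zodiac signs acting as pigeonholes.
With 12 × 4 = 48 people we could place exactly 4 in each, with no class reaching 5.
One more forces some class to hold 5, so 48 + 1 = 49.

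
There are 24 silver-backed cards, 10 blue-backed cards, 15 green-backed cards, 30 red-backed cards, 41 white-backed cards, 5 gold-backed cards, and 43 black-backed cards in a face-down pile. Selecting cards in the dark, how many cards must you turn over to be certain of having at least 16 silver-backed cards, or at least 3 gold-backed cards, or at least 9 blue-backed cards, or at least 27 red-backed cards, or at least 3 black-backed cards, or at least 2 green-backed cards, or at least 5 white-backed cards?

Each of the 7 back colors has its own threshold; avoid all of them simultaneously.
The worst case stops just short of every target: 15 silver-backed, 8 blue-backed, 1 green-backed, 26 red-backed, 4 white-backed, 2 gold-backed, 2 black-backed — 15 + 8 + 1 + 26 + 4 + 2 + 2 = 58 cards.
One more card must push some back color to its target, so 58 + 1 = 59.

59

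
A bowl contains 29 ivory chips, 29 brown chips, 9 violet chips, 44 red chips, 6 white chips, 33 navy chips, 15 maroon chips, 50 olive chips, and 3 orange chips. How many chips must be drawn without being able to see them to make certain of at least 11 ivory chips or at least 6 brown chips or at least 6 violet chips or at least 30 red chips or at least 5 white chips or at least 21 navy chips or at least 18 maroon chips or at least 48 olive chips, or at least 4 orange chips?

The worst case stops just short of every target: 10 ivory, 5 brown, 5 violet, 29 red, 4 white, 20 navy, all 15 maroon, 47 olive, 3 orange — 10 + 5 + 5 + 29 + 4 + 20 + 15 + 47 + 3 = 138 chips.
One more chip must push some color to its target, so 138 + 1 = 139.

139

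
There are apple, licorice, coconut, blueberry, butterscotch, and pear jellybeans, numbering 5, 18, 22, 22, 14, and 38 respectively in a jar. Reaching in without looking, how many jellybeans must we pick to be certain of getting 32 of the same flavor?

113

In the worst case we take at most 31 of each flavor, but all 5 apple, all 18 licorice, all 22 coconut, all 22 blueberry, and all 14 butterscotch (fewer than 31), giving 5 + 18 + 22 + 22 + 14 + 31 = 112.
One more jellybean then forces some flavor to 32, so 112 + 1 = 113.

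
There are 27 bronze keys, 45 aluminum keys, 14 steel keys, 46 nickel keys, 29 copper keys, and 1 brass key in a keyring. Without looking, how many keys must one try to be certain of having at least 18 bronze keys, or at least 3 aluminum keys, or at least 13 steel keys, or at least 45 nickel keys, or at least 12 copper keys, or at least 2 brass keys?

88

The worst case stops just short of every target: 17 bronze, 2 aluminum, 12 steel, 44 nickel, 11 copper, 1 brass — 17 + 2 + 12 + 44 + 11 + 1 = 87 keys.
One more key must push some type to its target, so 87 + 1 = 88.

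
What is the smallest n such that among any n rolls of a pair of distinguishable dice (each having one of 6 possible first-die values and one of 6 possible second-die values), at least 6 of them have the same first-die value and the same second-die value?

181

There are 6 × 6 = 36 (first-die value, second-die value) combinations acting as pigeonholes.
With 36 × 5 = 180 rolls of a pair of distinguishable dice we could place exactly 5 in each, with no (first-die value, second-die value) pair reaching 6.
One more forces some (first-die value, second-die value) pair to hold 6, so 180 + 1 = 181.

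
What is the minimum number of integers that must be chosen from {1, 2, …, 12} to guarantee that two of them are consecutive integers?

7

Partition {1, …, 12} into 6 pairs: {1,2}, {3,4}, …, {11,12}.
Choosing 6 integers — say the 6 even numbers 2, 4, …, 12 — takes one from each pair and avoids the property.
Choosing 7 forces two into the same pair by pigeonhole, and those are consecutive. So 7.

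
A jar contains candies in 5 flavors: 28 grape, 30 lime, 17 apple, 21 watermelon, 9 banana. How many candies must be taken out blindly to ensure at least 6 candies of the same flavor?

26

Treat the 5 flavors as pigeonholes.
The worst case takes 5 candies of each flavor without reaching 6 of any: 5 × 5 = 25.
The next candy must bring some flavor to 6, so 25 + 1 = 26.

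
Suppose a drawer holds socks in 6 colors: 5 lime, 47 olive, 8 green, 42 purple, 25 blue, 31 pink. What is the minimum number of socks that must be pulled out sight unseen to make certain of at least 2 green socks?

152

The worst case draws every non-green sock first: 5 + 47 + 42 + 25 + 31 = 150.
The next 2 draws are then forced to be green, giving 150 + 2 = 152.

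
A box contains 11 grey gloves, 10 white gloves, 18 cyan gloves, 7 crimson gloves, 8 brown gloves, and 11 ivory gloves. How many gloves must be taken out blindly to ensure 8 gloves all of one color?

43

The worst case takes 7 gloves of each color without reaching 8 of any: 6 × 7 = 42.
The next glove must bring some color to 8, so 42 + 1 = 43.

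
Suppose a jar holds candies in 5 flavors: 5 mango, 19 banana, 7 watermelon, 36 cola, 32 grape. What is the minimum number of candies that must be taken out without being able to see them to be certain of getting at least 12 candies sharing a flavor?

46

In the worst case we take at most 11 of each flavor, but all 5 mango and all 7 watermelon (fewer than 11), giving 5 + 11 + 7 + 11 + 11 = 45.
One more candy then forces some flavor to 12, so 45 + 1 = 46.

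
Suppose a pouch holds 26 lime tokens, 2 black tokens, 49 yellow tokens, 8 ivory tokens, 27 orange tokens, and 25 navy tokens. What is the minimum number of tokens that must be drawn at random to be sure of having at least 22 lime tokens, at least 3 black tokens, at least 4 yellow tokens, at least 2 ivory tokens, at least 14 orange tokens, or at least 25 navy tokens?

65

Each of the 6 colors has its own threshold; avoid all of them simultaneously.
The worst case stops just short of every target: 21 lime, 2 black, 3 yellow, 1 ivory, 13 orange, 24 navy — 21 + 2 + 3 + 1 + 13 + 24 = 64 tokens.
One more token must push some color to its target, so 64 + 1 = 65.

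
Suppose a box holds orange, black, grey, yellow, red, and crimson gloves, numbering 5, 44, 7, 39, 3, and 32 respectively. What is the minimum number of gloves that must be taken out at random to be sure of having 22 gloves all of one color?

In the worst case we take at most 21 of each color, but all 5 orange, all 7 grey, and all 3 red (fewer than 21), giving 5 + 21 + 7 + 21 + 3 + 21 = 78.
One more glove then forces some color to 22, so 78 + 1 = 79.

79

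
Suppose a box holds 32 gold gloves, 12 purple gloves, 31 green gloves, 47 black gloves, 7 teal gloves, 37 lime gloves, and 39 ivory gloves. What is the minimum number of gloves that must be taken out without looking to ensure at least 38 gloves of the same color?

Treat the 7 colors as pigeonholes.
In the worst case we take at most 37 of each color, but all 32 gold, all 12 purple, all 31 green, and all 7 teal (fewer than 37), giving 32 + 12 + 31 + 37 + 7 + 37 + 37 = 193.
One more glove then forces some color to 38, so 193 + 1 = 194.

194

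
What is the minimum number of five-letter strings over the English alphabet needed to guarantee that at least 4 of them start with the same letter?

There are 26 possible first letters acting as pigeonholes.
With 26 × 3 = 78 five-letter strings over the English alphabet we could place exactly 3 in each, with no class reaching 4.
One more forces some class to hold 4, so 78 + 1 = 79.

79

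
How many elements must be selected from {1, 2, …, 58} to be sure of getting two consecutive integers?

Partition {1, …, 58} into 29 pairs: {1,2}, {3,4}, …, {57,58}.
Choosing 29 integers — say the 29 even numbers 2, 4, …, 58 — takes one from each pair and avoids the property.
Choosing 30 forces two into the same pair by pigeonhole, and those are consecutive. So 30.

30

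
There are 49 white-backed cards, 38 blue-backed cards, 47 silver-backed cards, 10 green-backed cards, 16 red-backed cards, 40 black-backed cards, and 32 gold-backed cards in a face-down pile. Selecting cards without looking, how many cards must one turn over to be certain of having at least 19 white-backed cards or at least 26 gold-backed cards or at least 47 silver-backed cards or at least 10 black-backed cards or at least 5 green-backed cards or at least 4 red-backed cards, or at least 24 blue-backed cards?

129

The worst case stops just short of every target: 18 white-backed, 23 blue-backed, 46 silver-backed, 4 green-backed, 3 red-backed, 9 black-backed, 25 gold-backed — 18 + 23 + 46 + 4 + 3 + 9 + 25 = 128 cards.
One more card must push some back color to its target, so 128 + 1 = 129.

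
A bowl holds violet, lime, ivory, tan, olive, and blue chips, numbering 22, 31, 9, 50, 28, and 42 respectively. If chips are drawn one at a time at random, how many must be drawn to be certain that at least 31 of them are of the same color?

In the worst case we take at most 30 of each color, but all 22 violet, all 9 ivory, and all 28 olive (fewer than 30), giving 22 + 30 + 9 + 30 + 28 + 30 = 149.
One more chip then forces some color to 31, so 149 + 1 = 150.

150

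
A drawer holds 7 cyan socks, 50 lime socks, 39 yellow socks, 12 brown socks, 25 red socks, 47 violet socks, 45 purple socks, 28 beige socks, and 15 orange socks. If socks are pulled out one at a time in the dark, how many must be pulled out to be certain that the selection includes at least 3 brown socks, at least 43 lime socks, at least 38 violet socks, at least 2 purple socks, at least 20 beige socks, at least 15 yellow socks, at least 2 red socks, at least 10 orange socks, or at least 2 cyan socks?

127

The worst case stops just short of every target: 1 cyan, 42 lime, 14 yellow, 2 brown, 1 red, 37 violet, 1 purple, 19 beige, 9 orange — 1 + 42 + 14 + 2 + 1 + 37 + 1 + 19 + 9 = 126 socks.
One more sock must push some color to its target, so 126 + 1 = 127.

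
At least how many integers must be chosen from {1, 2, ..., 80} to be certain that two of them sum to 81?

41

Partition {1, …, 80} into 40 pairs: {1,80}, {2,79}, …, {40,41}.
Choosing 40 integers — say the integers 1 through 40 — takes one from each pair and avoids the property.
Choosing 41 forces two into the same pair by pigeonhole, and those sum to 81. So 41.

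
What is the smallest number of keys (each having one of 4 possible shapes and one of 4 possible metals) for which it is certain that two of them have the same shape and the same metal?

There are 4 × 4 = 16 (shape, metal) combinations acting as pigeonholes.
With 16 keys we could place one in each, avoiding any repeat.
One more forces some (shape, metal) pair to hold 2, so 16 + 1 = 17.

17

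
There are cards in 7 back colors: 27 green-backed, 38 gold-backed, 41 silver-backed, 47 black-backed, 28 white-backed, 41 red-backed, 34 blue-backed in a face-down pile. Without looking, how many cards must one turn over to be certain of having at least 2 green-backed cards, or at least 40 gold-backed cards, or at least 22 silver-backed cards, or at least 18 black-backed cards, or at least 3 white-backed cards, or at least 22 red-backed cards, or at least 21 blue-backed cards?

121

The worst case stops just short of every target: 1 green-backed, all 38 gold-backed, 21 silver-backed, 17 black-backed, 2 white-backed, 21 red-backed, 20 blue-backed — 1 + 38 + 21 + 17 + 2 + 21 + 20 = 120 cards.
One more card must push some back color to its target, so 120 + 1 = 121.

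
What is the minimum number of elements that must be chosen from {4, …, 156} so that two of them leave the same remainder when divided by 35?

Use the pigeonhole principle on residue classes: group the integers by remainder mod 35; there are 35 residue classes, each nonempty in this range.
Choosing one from each class (35 integers) avoids any shared remainder.
One more choice must repeat a class, so two differ by a multiple of 35. Hence 35 + 1 = 36.

36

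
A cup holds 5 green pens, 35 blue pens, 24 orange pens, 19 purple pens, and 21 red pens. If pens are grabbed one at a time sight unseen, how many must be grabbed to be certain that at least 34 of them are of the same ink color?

103

Treat the 5 ink colors as pigeonholes.
In the worst case we take at most 33 of each ink color, but all 5 green, all 24 orange, all 19 purple, and all 21 red (fewer than 33), giving 5 + 33 + 24 + 19 + 21 = 102.
One more pen then forces some ink color to 34, so 102 + 1 = 103.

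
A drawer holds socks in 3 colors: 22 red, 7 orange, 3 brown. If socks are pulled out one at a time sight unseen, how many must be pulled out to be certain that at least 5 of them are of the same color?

In the worst case we take at most 4 of each color, but all 3 brown (fewer than 4), giving 4 + 4 + 3 = 11.
One more sock then forces some color to 5, so 11 + 1 = 12.

12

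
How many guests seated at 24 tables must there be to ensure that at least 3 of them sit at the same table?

There are 24 tables acting as pigeonholes.
With 24 × 2 = 48 guests we could place exactly 2 in each, with no class reaching 3.
One more forces some class to hold 3, so 48 + 1 = 49.

49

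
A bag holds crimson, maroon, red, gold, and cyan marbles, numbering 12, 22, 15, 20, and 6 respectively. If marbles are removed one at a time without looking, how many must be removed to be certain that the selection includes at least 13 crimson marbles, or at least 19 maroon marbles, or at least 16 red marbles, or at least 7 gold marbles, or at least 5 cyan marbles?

56

The worst case stops just short of every target: 12 crimson, 18 maroon, 15 red, 6 gold, 4 cyan — 12 + 18 + 15 + 6 + 4 = 55 marbles.
One more marble must push some color to its target, so 55 + 1 = 56.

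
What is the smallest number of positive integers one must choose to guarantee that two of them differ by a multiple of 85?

86

Two integers differ by a multiple of 85 exactly when they share a remainder mod 85.
There are 85 residue classes mod 85, so 85 integers can all lie in distinct classes.
One more integer must repeat a residue, giving a difference divisible by 85. So n = 85 + 1 = 86.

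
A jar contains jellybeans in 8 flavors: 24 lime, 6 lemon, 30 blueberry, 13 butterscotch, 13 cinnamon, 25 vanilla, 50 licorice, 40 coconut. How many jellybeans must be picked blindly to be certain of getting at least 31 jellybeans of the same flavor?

172

Treat the 8 flavors as pigeonholes.
In the worst case we take at most 30 of each flavor, but all 24 lime, all 6 lemon, all 13 butterscotch, all 13 cinnamon, and all 25 vanilla (fewer than 30), giving 24 + 6 + 30 + 13 + 13 + 25 + 30 + 30 = 171.
One more jellybean then forces some flavor to 31, so 171 + 1 = 172.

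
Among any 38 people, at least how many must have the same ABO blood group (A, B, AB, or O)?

10

There are 4 ABO blood groups, which serve as the pigeonholes.
If each of the 4 ABO blood groups held at most 9, the total would be at most 4 × 9 = 36 < 38, a contradiction.
So at least one holds ⌈38/4⌉ = 10.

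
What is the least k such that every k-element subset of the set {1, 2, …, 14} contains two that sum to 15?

Partition {1, …, 14} into 7 pairs: {1,14}, {2,13}, …, {7,8}.
Choosing 7 integers — say the integers 1 through 7 — takes one from each pair and avoids the property.
Choosing 8 forces two into the same pair by pigeonhole, and those sum to 15. So 8.

8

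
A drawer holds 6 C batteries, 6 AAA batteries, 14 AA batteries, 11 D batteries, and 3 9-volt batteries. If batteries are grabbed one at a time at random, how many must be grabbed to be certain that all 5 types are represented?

The hardest type to obtain is 9-volt: we could draw every other battery first — 40 − 3 = 37 batteries — without a single 9-volt one.
The next draw must be 9-volt, so 37 + 1 = 38.

38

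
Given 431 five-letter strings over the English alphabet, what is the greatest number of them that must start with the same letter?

There are 26 possible first letters, which serve as the pigeonholes.
If each of the 26 possible first letters held at most 16, the total would be at most 26 × 16 = 416 < 431, a contradiction.
So at least one holds ⌈431/26⌉ = 17.

17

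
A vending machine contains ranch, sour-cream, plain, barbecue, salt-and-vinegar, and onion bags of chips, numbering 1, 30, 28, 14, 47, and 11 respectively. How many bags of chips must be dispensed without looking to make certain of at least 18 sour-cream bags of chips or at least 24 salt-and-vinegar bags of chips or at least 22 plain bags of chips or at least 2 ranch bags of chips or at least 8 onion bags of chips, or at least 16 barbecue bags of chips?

The worst case stops just short of every target: 1 ranch, 17 sour-cream, 21 plain, all 14 barbecue, 23 salt-and-vinegar, 7 onion — 1 + 17 + 21 + 14 + 23 + 7 = 83 bags of chips.
One more bag of chips must push some flavor to its target, so 83 + 1 = 84.

84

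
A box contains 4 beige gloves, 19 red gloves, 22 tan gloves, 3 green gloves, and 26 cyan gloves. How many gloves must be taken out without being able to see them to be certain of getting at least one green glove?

To avoid green gloves as long as possible, exhaust the other 4 colors first.
The worst case draws every non-green glove first: 4 + 19 + 22 + 26 = 71.
The next draw is then forced to be green, giving 71 + 1 = 72.

72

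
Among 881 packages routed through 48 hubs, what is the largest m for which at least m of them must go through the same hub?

19

The 881 packages fall into 48 hubs.
If each of the 48 hubs held at most 18, the total would be at most 48 × 18 = 864 < 881, a contradiction.
So at least one holds ⌈881/48⌉ = 19.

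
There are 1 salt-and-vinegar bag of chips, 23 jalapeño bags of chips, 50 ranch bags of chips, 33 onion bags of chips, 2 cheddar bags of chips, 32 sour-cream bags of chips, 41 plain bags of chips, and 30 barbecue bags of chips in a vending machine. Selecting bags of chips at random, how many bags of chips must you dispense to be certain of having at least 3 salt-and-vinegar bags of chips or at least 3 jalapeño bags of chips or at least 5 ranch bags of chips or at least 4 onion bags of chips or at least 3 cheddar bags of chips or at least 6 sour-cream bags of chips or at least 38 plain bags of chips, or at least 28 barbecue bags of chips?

The worst case stops just short of every target: all 1 salt-and-vinegar, 2 jalapeño, 4 ranch, 3 onion, 2 cheddar, 5 sour-cream, 37 plain, 27 barbecue — 1 + 2 + 4 + 3 + 2 + 5 + 37 + 27 = 81 bags of chips.
One more bag of chips must push some flavor to its target, so 81 + 1 = 82.

82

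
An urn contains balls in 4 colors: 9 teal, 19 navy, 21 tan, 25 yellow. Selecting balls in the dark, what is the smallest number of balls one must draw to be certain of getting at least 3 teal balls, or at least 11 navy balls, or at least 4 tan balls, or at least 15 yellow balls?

The worst case stops just short of every target: 2 teal, 10 navy, 3 tan, 14 yellow — 2 + 10 + 3 + 14 = 29 balls.
One more ball must push some color to its target, so 29 + 1 = 30.

30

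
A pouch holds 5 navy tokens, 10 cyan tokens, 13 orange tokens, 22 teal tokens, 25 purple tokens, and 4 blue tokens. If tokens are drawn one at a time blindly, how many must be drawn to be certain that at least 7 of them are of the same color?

34

In the worst case we take at most 6 of each color, but all 5 navy and all 4 blue (fewer than 6), giving 5 + 6 + 6 + 6 + 6 + 4 = 33.
One more token then forces some color to 7, so 33 + 1 = 34.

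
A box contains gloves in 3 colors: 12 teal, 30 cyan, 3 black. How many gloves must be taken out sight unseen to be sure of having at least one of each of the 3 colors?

43

The hardest color to obtain is black: we could draw every other glove first — 45 − 3 = 42 gloves — without a single black one.
The next draw must be black, so 42 + 1 = 43.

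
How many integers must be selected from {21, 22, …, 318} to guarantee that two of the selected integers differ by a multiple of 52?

53

Group the integers by remainder mod 52; there are 52 residue classes, each nonempty in this range.
Choosing one from each class (52 integers) avoids any shared remainder.
One more choice must repeat a class, so two differ by a multiple of 52. Hence 52 + 1 = 53.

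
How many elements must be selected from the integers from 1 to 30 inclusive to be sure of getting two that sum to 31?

Partition {1, …, 30} into 15 pairs: {1,30}, {2,29}, …, {15,16}.
Choosing 15 integers — say the integers 1 through 15 — takes one from each pair and avoids the property.
Choosing 16 forces two into the same pair by pigeonhole, and those sum to 31. So 16.

16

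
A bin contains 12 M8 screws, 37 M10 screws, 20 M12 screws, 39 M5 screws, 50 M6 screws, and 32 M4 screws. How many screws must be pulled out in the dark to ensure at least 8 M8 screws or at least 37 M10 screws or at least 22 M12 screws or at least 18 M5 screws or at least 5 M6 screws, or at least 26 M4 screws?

110

Each of the 6 sizes has its own threshold; avoid all of them simultaneously.
The worst case stops just short of every target: 7 M8, 36 M10, all 20 M12, 17 M5, 4 M6, 25 M4 — 7 + 36 + 20 + 17 + 4 + 25 = 109 screws.
One more screw must push some size to its target, so 109 + 1 = 110.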